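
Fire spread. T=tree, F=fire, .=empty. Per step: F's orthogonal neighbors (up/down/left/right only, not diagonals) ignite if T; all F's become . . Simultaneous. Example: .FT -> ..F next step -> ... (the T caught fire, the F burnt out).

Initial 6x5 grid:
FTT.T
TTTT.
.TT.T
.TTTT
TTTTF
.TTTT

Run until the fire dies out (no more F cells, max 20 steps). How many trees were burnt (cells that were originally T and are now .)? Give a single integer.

Step 1: +5 fires, +2 burnt (F count now 5)
Step 2: +6 fires, +5 burnt (F count now 6)
Step 3: +5 fires, +6 burnt (F count now 5)
Step 4: +5 fires, +5 burnt (F count now 5)
Step 5: +0 fires, +5 burnt (F count now 0)
Fire out after step 5
Initially T: 22, now '.': 29
Total burnt (originally-T cells now '.'): 21

Answer: 21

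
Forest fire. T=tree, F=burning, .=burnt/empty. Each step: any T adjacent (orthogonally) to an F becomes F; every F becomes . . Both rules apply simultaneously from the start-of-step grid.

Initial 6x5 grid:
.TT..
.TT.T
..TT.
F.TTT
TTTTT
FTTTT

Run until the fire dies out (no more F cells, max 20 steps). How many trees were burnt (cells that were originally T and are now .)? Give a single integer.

Step 1: +2 fires, +2 burnt (F count now 2)
Step 2: +2 fires, +2 burnt (F count now 2)
Step 3: +2 fires, +2 burnt (F count now 2)
Step 4: +3 fires, +2 burnt (F count now 3)
Step 5: +3 fires, +3 burnt (F count now 3)
Step 6: +3 fires, +3 burnt (F count now 3)
Step 7: +2 fires, +3 burnt (F count now 2)
Step 8: +1 fires, +2 burnt (F count now 1)
Step 9: +0 fires, +1 burnt (F count now 0)
Fire out after step 9
Initially T: 19, now '.': 29
Total burnt (originally-T cells now '.'): 18

Answer: 18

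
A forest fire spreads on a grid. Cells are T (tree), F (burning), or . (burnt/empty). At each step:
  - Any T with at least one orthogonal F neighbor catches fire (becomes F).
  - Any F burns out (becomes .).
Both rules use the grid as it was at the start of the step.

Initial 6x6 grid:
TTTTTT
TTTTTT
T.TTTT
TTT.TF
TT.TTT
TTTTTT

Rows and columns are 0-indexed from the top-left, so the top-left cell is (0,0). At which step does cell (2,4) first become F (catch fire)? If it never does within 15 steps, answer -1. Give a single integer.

Step 1: cell (2,4)='T' (+3 fires, +1 burnt)
Step 2: cell (2,4)='F' (+4 fires, +3 burnt)
  -> target ignites at step 2
Step 3: cell (2,4)='.' (+5 fires, +4 burnt)
Step 4: cell (2,4)='.' (+4 fires, +5 burnt)
Step 5: cell (2,4)='.' (+4 fires, +4 burnt)
Step 6: cell (2,4)='.' (+4 fires, +4 burnt)
Step 7: cell (2,4)='.' (+5 fires, +4 burnt)
Step 8: cell (2,4)='.' (+3 fires, +5 burnt)
Step 9: cell (2,4)='.' (+0 fires, +3 burnt)
  fire out at step 9

2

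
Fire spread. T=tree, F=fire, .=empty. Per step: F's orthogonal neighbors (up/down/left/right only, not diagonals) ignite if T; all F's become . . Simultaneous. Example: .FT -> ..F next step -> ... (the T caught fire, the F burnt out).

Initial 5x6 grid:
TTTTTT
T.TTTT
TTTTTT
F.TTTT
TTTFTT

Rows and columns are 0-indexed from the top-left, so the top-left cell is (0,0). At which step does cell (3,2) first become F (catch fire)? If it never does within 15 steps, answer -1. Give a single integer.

Step 1: cell (3,2)='T' (+5 fires, +2 burnt)
Step 2: cell (3,2)='F' (+7 fires, +5 burnt)
  -> target ignites at step 2
Step 3: cell (3,2)='.' (+5 fires, +7 burnt)
Step 4: cell (3,2)='.' (+5 fires, +5 burnt)
Step 5: cell (3,2)='.' (+3 fires, +5 burnt)
Step 6: cell (3,2)='.' (+1 fires, +3 burnt)
Step 7: cell (3,2)='.' (+0 fires, +1 burnt)
  fire out at step 7

2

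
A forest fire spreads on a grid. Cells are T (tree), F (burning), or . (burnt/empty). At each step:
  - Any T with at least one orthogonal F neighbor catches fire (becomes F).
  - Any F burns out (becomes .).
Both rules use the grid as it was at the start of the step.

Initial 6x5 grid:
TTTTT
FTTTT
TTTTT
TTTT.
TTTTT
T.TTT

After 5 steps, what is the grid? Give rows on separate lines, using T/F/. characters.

Step 1: 3 trees catch fire, 1 burn out
  FTTTT
  .FTTT
  FTTTT
  TTTT.
  TTTTT
  T.TTT
Step 2: 4 trees catch fire, 3 burn out
  .FTTT
  ..FTT
  .FTTT
  FTTT.
  TTTTT
  T.TTT
Step 3: 5 trees catch fire, 4 burn out
  ..FTT
  ...FT
  ..FTT
  .FTT.
  FTTTT
  T.TTT
Step 4: 6 trees catch fire, 5 burn out
  ...FT
  ....F
  ...FT
  ..FT.
  .FTTT
  F.TTT
Step 5: 4 trees catch fire, 6 burn out
  ....F
  .....
  ....F
  ...F.
  ..FTT
  ..TTT

....F
.....
....F
...F.
..FTT
..TTT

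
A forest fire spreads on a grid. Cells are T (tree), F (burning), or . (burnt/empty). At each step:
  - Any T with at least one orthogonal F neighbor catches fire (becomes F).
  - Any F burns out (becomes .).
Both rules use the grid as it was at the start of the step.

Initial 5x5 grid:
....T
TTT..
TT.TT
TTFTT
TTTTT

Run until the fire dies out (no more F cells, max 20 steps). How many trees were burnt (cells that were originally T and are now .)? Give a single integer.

Answer: 16

Derivation:
Step 1: +3 fires, +1 burnt (F count now 3)
Step 2: +6 fires, +3 burnt (F count now 6)
Step 3: +5 fires, +6 burnt (F count now 5)
Step 4: +2 fires, +5 burnt (F count now 2)
Step 5: +0 fires, +2 burnt (F count now 0)
Fire out after step 5
Initially T: 17, now '.': 24
Total burnt (originally-T cells now '.'): 16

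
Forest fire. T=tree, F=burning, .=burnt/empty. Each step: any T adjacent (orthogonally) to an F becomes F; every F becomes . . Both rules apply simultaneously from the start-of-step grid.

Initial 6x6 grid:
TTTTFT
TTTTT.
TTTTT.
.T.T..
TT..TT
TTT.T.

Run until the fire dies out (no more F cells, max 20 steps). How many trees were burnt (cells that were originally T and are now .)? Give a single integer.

Step 1: +3 fires, +1 burnt (F count now 3)
Step 2: +3 fires, +3 burnt (F count now 3)
Step 3: +3 fires, +3 burnt (F count now 3)
Step 4: +4 fires, +3 burnt (F count now 4)
Step 5: +2 fires, +4 burnt (F count now 2)
Step 6: +2 fires, +2 burnt (F count now 2)
Step 7: +1 fires, +2 burnt (F count now 1)
Step 8: +2 fires, +1 burnt (F count now 2)
Step 9: +2 fires, +2 burnt (F count now 2)
Step 10: +0 fires, +2 burnt (F count now 0)
Fire out after step 10
Initially T: 25, now '.': 33
Total burnt (originally-T cells now '.'): 22

Answer: 22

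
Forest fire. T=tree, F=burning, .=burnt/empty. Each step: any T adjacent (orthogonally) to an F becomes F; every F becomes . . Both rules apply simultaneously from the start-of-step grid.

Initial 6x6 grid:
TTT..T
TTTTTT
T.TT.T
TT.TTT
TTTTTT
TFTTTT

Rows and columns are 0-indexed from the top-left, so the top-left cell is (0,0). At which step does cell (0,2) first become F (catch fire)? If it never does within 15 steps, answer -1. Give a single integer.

Step 1: cell (0,2)='T' (+3 fires, +1 burnt)
Step 2: cell (0,2)='T' (+4 fires, +3 burnt)
Step 3: cell (0,2)='T' (+3 fires, +4 burnt)
Step 4: cell (0,2)='T' (+4 fires, +3 burnt)
Step 5: cell (0,2)='T' (+4 fires, +4 burnt)
Step 6: cell (0,2)='T' (+5 fires, +4 burnt)
Step 7: cell (0,2)='T' (+4 fires, +5 burnt)
Step 8: cell (0,2)='F' (+2 fires, +4 burnt)
  -> target ignites at step 8
Step 9: cell (0,2)='.' (+1 fires, +2 burnt)
Step 10: cell (0,2)='.' (+0 fires, +1 burnt)
  fire out at step 10

8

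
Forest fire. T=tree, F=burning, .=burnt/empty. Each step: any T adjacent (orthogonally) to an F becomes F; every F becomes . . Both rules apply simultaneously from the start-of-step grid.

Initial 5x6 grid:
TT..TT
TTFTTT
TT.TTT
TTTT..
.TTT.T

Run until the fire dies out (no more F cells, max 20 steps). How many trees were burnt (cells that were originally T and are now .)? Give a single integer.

Step 1: +2 fires, +1 burnt (F count now 2)
Step 2: +5 fires, +2 burnt (F count now 5)
Step 3: +7 fires, +5 burnt (F count now 7)
Step 4: +6 fires, +7 burnt (F count now 6)
Step 5: +1 fires, +6 burnt (F count now 1)
Step 6: +0 fires, +1 burnt (F count now 0)
Fire out after step 6
Initially T: 22, now '.': 29
Total burnt (originally-T cells now '.'): 21

Answer: 21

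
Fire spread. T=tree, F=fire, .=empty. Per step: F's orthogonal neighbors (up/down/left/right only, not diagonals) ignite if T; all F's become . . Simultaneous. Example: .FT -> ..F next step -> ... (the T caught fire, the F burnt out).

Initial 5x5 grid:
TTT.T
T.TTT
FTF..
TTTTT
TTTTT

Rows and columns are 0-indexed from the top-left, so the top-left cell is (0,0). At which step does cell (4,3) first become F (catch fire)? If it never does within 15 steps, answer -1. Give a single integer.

Step 1: cell (4,3)='T' (+5 fires, +2 burnt)
Step 2: cell (4,3)='T' (+7 fires, +5 burnt)
Step 3: cell (4,3)='F' (+5 fires, +7 burnt)
  -> target ignites at step 3
Step 4: cell (4,3)='.' (+2 fires, +5 burnt)
Step 5: cell (4,3)='.' (+0 fires, +2 burnt)
  fire out at step 5

3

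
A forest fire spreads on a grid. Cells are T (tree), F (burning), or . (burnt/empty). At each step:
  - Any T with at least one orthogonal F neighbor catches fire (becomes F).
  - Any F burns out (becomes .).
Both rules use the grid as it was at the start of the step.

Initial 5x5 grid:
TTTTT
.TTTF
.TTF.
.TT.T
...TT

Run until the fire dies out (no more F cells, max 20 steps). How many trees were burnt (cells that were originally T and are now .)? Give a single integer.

Answer: 12

Derivation:
Step 1: +3 fires, +2 burnt (F count now 3)
Step 2: +4 fires, +3 burnt (F count now 4)
Step 3: +3 fires, +4 burnt (F count now 3)
Step 4: +1 fires, +3 burnt (F count now 1)
Step 5: +1 fires, +1 burnt (F count now 1)
Step 6: +0 fires, +1 burnt (F count now 0)
Fire out after step 6
Initially T: 15, now '.': 22
Total burnt (originally-T cells now '.'): 12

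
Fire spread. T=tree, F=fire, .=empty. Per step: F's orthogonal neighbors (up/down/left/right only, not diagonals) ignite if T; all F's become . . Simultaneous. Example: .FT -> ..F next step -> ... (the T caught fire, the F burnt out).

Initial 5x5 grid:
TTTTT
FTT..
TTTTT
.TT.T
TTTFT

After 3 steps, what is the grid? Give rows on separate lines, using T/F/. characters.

Step 1: 5 trees catch fire, 2 burn out
  FTTTT
  .FT..
  FTTTT
  .TT.T
  TTF.F
Step 2: 6 trees catch fire, 5 burn out
  .FTTT
  ..F..
  .FTTT
  .TF.F
  TF...
Step 3: 5 trees catch fire, 6 burn out
  ..FTT
  .....
  ..FTF
  .F...
  F....

..FTT
.....
..FTF
.F...
F....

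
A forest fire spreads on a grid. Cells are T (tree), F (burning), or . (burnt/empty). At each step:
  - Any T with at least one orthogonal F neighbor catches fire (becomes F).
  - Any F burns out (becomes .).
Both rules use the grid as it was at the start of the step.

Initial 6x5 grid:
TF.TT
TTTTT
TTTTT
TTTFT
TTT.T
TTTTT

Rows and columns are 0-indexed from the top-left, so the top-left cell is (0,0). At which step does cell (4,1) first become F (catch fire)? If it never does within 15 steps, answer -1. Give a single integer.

Step 1: cell (4,1)='T' (+5 fires, +2 burnt)
Step 2: cell (4,1)='T' (+9 fires, +5 burnt)
Step 3: cell (4,1)='F' (+7 fires, +9 burnt)
  -> target ignites at step 3
Step 4: cell (4,1)='.' (+4 fires, +7 burnt)
Step 5: cell (4,1)='.' (+1 fires, +4 burnt)
Step 6: cell (4,1)='.' (+0 fires, +1 burnt)
  fire out at step 6

3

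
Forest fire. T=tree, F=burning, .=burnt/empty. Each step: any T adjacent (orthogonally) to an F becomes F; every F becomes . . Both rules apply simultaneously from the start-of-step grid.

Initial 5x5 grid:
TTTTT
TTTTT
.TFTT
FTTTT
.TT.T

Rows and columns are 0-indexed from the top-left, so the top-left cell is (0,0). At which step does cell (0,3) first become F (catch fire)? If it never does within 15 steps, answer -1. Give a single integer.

Step 1: cell (0,3)='T' (+5 fires, +2 burnt)
Step 2: cell (0,3)='T' (+7 fires, +5 burnt)
Step 3: cell (0,3)='F' (+5 fires, +7 burnt)
  -> target ignites at step 3
Step 4: cell (0,3)='.' (+3 fires, +5 burnt)
Step 5: cell (0,3)='.' (+0 fires, +3 burnt)
  fire out at step 5

3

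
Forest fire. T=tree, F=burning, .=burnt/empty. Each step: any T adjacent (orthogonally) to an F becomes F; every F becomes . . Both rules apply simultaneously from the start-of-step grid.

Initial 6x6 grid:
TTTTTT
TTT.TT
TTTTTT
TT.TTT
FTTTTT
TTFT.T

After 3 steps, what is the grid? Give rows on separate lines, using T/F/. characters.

Step 1: 6 trees catch fire, 2 burn out
  TTTTTT
  TTT.TT
  TTTTTT
  FT.TTT
  .FFTTT
  FF.F.T
Step 2: 3 trees catch fire, 6 burn out
  TTTTTT
  TTT.TT
  FTTTTT
  .F.TTT
  ...FTT
  .....T
Step 3: 4 trees catch fire, 3 burn out
  TTTTTT
  FTT.TT
  .FTTTT
  ...FTT
  ....FT
  .....T

TTTTTT
FTT.TT
.FTTTT
...FTT
....FT
.....T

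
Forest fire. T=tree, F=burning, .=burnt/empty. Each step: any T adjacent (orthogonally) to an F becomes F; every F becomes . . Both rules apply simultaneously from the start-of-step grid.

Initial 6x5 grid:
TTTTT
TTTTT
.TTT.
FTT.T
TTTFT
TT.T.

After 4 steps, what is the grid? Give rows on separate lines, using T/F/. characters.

Step 1: 5 trees catch fire, 2 burn out
  TTTTT
  TTTTT
  .TTT.
  .FT.T
  FTF.F
  TT.F.
Step 2: 5 trees catch fire, 5 burn out
  TTTTT
  TTTTT
  .FTT.
  ..F.F
  .F...
  FT...
Step 3: 3 trees catch fire, 5 burn out
  TTTTT
  TFTTT
  ..FT.
  .....
  .....
  .F...
Step 4: 4 trees catch fire, 3 burn out
  TFTTT
  F.FTT
  ...F.
  .....
  .....
  .....

TFTTT
F.FTT
...F.
.....
.....
.....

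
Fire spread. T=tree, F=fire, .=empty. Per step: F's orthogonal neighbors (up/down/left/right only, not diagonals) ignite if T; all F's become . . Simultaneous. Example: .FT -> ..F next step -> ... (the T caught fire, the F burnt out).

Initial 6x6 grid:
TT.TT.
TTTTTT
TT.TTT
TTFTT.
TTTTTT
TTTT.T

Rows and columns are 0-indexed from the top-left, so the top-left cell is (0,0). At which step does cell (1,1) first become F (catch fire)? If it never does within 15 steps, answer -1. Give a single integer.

Step 1: cell (1,1)='T' (+3 fires, +1 burnt)
Step 2: cell (1,1)='T' (+7 fires, +3 burnt)
Step 3: cell (1,1)='F' (+8 fires, +7 burnt)
  -> target ignites at step 3
Step 4: cell (1,1)='.' (+8 fires, +8 burnt)
Step 5: cell (1,1)='.' (+4 fires, +8 burnt)
Step 6: cell (1,1)='.' (+0 fires, +4 burnt)
  fire out at step 6

3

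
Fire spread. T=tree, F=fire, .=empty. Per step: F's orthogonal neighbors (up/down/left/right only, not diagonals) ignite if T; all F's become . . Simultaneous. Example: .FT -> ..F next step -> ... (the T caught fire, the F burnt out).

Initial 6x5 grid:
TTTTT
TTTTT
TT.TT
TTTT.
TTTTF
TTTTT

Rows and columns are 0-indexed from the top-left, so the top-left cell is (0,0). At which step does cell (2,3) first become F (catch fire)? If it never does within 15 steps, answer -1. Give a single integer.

Step 1: cell (2,3)='T' (+2 fires, +1 burnt)
Step 2: cell (2,3)='T' (+3 fires, +2 burnt)
Step 3: cell (2,3)='F' (+4 fires, +3 burnt)
  -> target ignites at step 3
Step 4: cell (2,3)='.' (+5 fires, +4 burnt)
Step 5: cell (2,3)='.' (+6 fires, +5 burnt)
Step 6: cell (2,3)='.' (+4 fires, +6 burnt)
Step 7: cell (2,3)='.' (+2 fires, +4 burnt)
Step 8: cell (2,3)='.' (+1 fires, +2 burnt)
Step 9: cell (2,3)='.' (+0 fires, +1 burnt)
  fire out at step 9

3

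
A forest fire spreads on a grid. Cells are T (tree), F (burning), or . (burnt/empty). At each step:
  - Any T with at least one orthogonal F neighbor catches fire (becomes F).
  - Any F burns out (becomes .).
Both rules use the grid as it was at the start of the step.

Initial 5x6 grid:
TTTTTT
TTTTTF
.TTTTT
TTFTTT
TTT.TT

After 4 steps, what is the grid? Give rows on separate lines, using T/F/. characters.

Step 1: 7 trees catch fire, 2 burn out
  TTTTTF
  TTTTF.
  .TFTTF
  TF.FTT
  TTF.TT
Step 2: 10 trees catch fire, 7 burn out
  TTTTF.
  TTFF..
  .F.FF.
  F...FF
  TF..TT
Step 3: 6 trees catch fire, 10 burn out
  TTFF..
  TF....
  ......
  ......
  F...FF
Step 4: 2 trees catch fire, 6 burn out
  TF....
  F.....
  ......
  ......
  ......

TF....
F.....
......
......
......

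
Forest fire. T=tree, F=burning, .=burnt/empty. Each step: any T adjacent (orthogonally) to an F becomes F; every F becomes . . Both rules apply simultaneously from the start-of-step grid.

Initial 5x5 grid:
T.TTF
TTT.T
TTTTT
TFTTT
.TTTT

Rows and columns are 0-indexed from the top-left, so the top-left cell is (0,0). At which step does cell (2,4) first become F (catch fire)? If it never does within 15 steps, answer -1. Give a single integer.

Step 1: cell (2,4)='T' (+6 fires, +2 burnt)
Step 2: cell (2,4)='F' (+7 fires, +6 burnt)
  -> target ignites at step 2
Step 3: cell (2,4)='.' (+5 fires, +7 burnt)
Step 4: cell (2,4)='.' (+2 fires, +5 burnt)
Step 5: cell (2,4)='.' (+0 fires, +2 burnt)
  fire out at step 5

2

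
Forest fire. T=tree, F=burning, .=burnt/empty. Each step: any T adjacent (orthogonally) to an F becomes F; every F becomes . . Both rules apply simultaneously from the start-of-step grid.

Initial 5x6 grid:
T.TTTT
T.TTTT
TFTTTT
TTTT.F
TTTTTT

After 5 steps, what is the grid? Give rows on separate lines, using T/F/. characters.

Step 1: 5 trees catch fire, 2 burn out
  T.TTTT
  T.TTTT
  F.FTTF
  TFTT..
  TTTTTF
Step 2: 9 trees catch fire, 5 burn out
  T.TTTT
  F.FTTF
  ...FF.
  F.FT..
  TFTTF.
Step 3: 9 trees catch fire, 9 burn out
  F.FTTF
  ...FF.
  ......
  ...F..
  F.FF..
Step 4: 2 trees catch fire, 9 burn out
  ...FF.
  ......
  ......
  ......
  ......
Step 5: 0 trees catch fire, 2 burn out
  ......
  ......
  ......
  ......
  ......

......
......
......
......
......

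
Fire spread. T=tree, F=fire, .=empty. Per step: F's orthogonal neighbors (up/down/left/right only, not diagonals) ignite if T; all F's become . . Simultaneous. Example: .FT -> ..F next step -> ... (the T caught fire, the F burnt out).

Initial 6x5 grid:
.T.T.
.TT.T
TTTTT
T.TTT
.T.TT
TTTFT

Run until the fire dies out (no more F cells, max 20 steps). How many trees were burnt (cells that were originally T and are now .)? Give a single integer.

Step 1: +3 fires, +1 burnt (F count now 3)
Step 2: +3 fires, +3 burnt (F count now 3)
Step 3: +5 fires, +3 burnt (F count now 5)
Step 4: +2 fires, +5 burnt (F count now 2)
Step 5: +3 fires, +2 burnt (F count now 3)
Step 6: +2 fires, +3 burnt (F count now 2)
Step 7: +2 fires, +2 burnt (F count now 2)
Step 8: +0 fires, +2 burnt (F count now 0)
Fire out after step 8
Initially T: 21, now '.': 29
Total burnt (originally-T cells now '.'): 20

Answer: 20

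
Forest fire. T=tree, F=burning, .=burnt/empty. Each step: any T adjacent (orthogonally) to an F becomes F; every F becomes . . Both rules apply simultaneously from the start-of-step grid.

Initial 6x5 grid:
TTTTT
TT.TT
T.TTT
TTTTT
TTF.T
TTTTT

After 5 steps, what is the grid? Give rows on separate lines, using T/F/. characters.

Step 1: 3 trees catch fire, 1 burn out
  TTTTT
  TT.TT
  T.TTT
  TTFTT
  TF..T
  TTFTT
Step 2: 6 trees catch fire, 3 burn out
  TTTTT
  TT.TT
  T.FTT
  TF.FT
  F...T
  TF.FT
Step 3: 5 trees catch fire, 6 burn out
  TTTTT
  TT.TT
  T..FT
  F...F
  ....T
  F...F
Step 4: 4 trees catch fire, 5 burn out
  TTTTT
  TT.FT
  F...F
  .....
  ....F
  .....
Step 5: 3 trees catch fire, 4 burn out
  TTTFT
  FT..F
  .....
  .....
  .....
  .....

TTTFT
FT..F
.....
.....
.....
.....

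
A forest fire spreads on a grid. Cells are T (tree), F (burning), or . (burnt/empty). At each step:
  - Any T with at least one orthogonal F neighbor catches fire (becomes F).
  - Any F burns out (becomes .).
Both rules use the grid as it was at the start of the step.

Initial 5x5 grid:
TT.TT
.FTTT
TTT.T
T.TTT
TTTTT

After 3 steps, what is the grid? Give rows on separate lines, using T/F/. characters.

Step 1: 3 trees catch fire, 1 burn out
  TF.TT
  ..FTT
  TFT.T
  T.TTT
  TTTTT
Step 2: 4 trees catch fire, 3 burn out
  F..TT
  ...FT
  F.F.T
  T.TTT
  TTTTT
Step 3: 4 trees catch fire, 4 burn out
  ...FT
  ....F
  ....T
  F.FTT
  TTTTT

...FT
....F
....T
F.FTT
TTTTT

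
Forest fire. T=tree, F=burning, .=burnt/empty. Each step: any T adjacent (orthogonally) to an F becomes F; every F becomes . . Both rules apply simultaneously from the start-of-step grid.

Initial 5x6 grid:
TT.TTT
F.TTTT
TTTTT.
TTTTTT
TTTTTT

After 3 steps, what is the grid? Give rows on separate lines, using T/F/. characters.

Step 1: 2 trees catch fire, 1 burn out
  FT.TTT
  ..TTTT
  FTTTT.
  TTTTTT
  TTTTTT
Step 2: 3 trees catch fire, 2 burn out
  .F.TTT
  ..TTTT
  .FTTT.
  FTTTTT
  TTTTTT
Step 3: 3 trees catch fire, 3 burn out
  ...TTT
  ..TTTT
  ..FTT.
  .FTTTT
  FTTTTT

...TTT
..TTTT
..FTT.
.FTTTT
FTTTTT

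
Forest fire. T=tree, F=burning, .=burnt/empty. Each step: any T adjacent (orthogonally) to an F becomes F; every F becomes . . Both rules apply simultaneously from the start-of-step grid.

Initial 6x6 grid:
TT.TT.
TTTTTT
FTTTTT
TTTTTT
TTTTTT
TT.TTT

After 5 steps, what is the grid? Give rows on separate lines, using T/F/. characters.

Step 1: 3 trees catch fire, 1 burn out
  TT.TT.
  FTTTTT
  .FTTTT
  FTTTTT
  TTTTTT
  TT.TTT
Step 2: 5 trees catch fire, 3 burn out
  FT.TT.
  .FTTTT
  ..FTTT
  .FTTTT
  FTTTTT
  TT.TTT
Step 3: 6 trees catch fire, 5 burn out
  .F.TT.
  ..FTTT
  ...FTT
  ..FTTT
  .FTTTT
  FT.TTT
Step 4: 5 trees catch fire, 6 burn out
  ...TT.
  ...FTT
  ....FT
  ...FTT
  ..FTTT
  .F.TTT
Step 5: 5 trees catch fire, 5 burn out
  ...FT.
  ....FT
  .....F
  ....FT
  ...FTT
  ...TTT

...FT.
....FT
.....F
....FT
...FTT
...TTT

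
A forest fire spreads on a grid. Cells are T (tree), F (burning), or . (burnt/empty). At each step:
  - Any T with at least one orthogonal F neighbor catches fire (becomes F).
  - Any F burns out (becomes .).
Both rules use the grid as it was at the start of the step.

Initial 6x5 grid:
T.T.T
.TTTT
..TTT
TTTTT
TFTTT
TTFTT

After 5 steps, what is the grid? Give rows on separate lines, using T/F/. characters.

Step 1: 5 trees catch fire, 2 burn out
  T.T.T
  .TTTT
  ..TTT
  TFTTT
  F.FTT
  TF.FT
Step 2: 5 trees catch fire, 5 burn out
  T.T.T
  .TTTT
  ..TTT
  F.FTT
  ...FT
  F...F
Step 3: 3 trees catch fire, 5 burn out
  T.T.T
  .TTTT
  ..FTT
  ...FT
  ....F
  .....
Step 4: 3 trees catch fire, 3 burn out
  T.T.T
  .TFTT
  ...FT
  ....F
  .....
  .....
Step 5: 4 trees catch fire, 3 burn out
  T.F.T
  .F.FT
  ....F
  .....
  .....
  .....

T.F.T
.F.FT
....F
.....
.....
.....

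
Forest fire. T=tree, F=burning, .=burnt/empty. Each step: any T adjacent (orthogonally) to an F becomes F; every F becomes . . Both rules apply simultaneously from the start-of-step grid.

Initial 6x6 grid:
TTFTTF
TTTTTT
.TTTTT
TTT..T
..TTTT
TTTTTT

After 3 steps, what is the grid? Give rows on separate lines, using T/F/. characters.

Step 1: 5 trees catch fire, 2 burn out
  TF.FF.
  TTFTTF
  .TTTTT
  TTT..T
  ..TTTT
  TTTTTT
Step 2: 6 trees catch fire, 5 burn out
  F.....
  TF.FF.
  .TFTTF
  TTT..T
  ..TTTT
  TTTTTT
Step 3: 6 trees catch fire, 6 burn out
  ......
  F.....
  .F.FF.
  TTF..F
  ..TTTT
  TTTTTT

......
F.....
.F.FF.
TTF..F
..TTTT
TTTTTT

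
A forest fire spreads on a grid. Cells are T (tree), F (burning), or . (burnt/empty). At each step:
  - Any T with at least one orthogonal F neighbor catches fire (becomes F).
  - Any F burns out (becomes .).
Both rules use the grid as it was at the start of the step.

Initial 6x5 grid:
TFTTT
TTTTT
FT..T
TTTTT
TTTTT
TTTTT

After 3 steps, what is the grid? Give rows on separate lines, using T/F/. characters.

Step 1: 6 trees catch fire, 2 burn out
  F.FTT
  FFTTT
  .F..T
  FTTTT
  TTTTT
  TTTTT
Step 2: 4 trees catch fire, 6 burn out
  ...FT
  ..FTT
  ....T
  .FTTT
  FTTTT
  TTTTT
Step 3: 5 trees catch fire, 4 burn out
  ....F
  ...FT
  ....T
  ..FTT
  .FTTT
  FTTTT

....F
...FT
....T
..FTT
.FTTT
FTTTT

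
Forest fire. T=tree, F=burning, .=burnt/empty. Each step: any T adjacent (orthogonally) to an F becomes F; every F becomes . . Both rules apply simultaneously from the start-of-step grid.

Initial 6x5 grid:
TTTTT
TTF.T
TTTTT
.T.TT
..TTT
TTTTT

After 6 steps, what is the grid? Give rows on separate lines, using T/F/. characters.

Step 1: 3 trees catch fire, 1 burn out
  TTFTT
  TF..T
  TTFTT
  .T.TT
  ..TTT
  TTTTT
Step 2: 5 trees catch fire, 3 burn out
  TF.FT
  F...T
  TF.FT
  .T.TT
  ..TTT
  TTTTT
Step 3: 6 trees catch fire, 5 burn out
  F...F
  ....T
  F...F
  .F.FT
  ..TTT
  TTTTT
Step 4: 3 trees catch fire, 6 burn out
  .....
  ....F
  .....
  ....F
  ..TFT
  TTTTT
Step 5: 3 trees catch fire, 3 burn out
  .....
  .....
  .....
  .....
  ..F.F
  TTTFT
Step 6: 2 trees catch fire, 3 burn out
  .....
  .....
  .....
  .....
  .....
  TTF.F

.....
.....
.....
.....
.....
TTF.F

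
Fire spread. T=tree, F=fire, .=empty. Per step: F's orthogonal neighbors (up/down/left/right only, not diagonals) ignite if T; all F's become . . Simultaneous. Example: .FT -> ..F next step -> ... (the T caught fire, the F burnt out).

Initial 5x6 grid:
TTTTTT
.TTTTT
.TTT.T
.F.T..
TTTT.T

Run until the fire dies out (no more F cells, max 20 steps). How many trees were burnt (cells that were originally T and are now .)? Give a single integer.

Step 1: +2 fires, +1 burnt (F count now 2)
Step 2: +4 fires, +2 burnt (F count now 4)
Step 3: +4 fires, +4 burnt (F count now 4)
Step 4: +4 fires, +4 burnt (F count now 4)
Step 5: +2 fires, +4 burnt (F count now 2)
Step 6: +2 fires, +2 burnt (F count now 2)
Step 7: +2 fires, +2 burnt (F count now 2)
Step 8: +0 fires, +2 burnt (F count now 0)
Fire out after step 8
Initially T: 21, now '.': 29
Total burnt (originally-T cells now '.'): 20

Answer: 20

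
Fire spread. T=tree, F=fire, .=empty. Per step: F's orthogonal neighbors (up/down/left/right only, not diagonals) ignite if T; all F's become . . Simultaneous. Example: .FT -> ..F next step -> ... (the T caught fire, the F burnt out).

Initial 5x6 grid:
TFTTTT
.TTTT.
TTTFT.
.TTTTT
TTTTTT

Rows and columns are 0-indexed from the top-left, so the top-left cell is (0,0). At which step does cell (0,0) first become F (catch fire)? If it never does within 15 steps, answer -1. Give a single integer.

Step 1: cell (0,0)='F' (+7 fires, +2 burnt)
  -> target ignites at step 1
Step 2: cell (0,0)='.' (+7 fires, +7 burnt)
Step 3: cell (0,0)='.' (+6 fires, +7 burnt)
Step 4: cell (0,0)='.' (+3 fires, +6 burnt)
Step 5: cell (0,0)='.' (+1 fires, +3 burnt)
Step 6: cell (0,0)='.' (+0 fires, +1 burnt)
  fire out at step 6

1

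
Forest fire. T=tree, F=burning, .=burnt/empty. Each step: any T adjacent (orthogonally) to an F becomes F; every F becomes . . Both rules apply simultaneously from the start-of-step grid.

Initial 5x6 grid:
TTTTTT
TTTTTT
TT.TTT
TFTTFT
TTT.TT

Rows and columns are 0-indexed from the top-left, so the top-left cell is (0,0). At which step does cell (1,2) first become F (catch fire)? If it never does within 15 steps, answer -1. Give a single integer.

Step 1: cell (1,2)='T' (+8 fires, +2 burnt)
Step 2: cell (1,2)='T' (+8 fires, +8 burnt)
Step 3: cell (1,2)='F' (+6 fires, +8 burnt)
  -> target ignites at step 3
Step 4: cell (1,2)='.' (+4 fires, +6 burnt)
Step 5: cell (1,2)='.' (+0 fires, +4 burnt)
  fire out at step 5

3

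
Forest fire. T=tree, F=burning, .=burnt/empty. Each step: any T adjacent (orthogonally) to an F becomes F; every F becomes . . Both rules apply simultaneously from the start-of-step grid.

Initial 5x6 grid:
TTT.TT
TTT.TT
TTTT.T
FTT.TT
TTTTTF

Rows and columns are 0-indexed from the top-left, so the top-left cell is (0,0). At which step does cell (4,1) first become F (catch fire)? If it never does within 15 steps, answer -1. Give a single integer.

Step 1: cell (4,1)='T' (+5 fires, +2 burnt)
Step 2: cell (4,1)='F' (+7 fires, +5 burnt)
  -> target ignites at step 2
Step 3: cell (4,1)='.' (+5 fires, +7 burnt)
Step 4: cell (4,1)='.' (+5 fires, +5 burnt)
Step 5: cell (4,1)='.' (+2 fires, +5 burnt)
Step 6: cell (4,1)='.' (+0 fires, +2 burnt)
  fire out at step 6

2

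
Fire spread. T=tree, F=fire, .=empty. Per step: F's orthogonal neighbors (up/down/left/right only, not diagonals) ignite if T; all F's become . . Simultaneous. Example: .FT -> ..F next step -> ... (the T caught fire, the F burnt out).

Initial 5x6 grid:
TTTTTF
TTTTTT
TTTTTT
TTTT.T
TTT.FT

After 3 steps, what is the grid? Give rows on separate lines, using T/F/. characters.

Step 1: 3 trees catch fire, 2 burn out
  TTTTF.
  TTTTTF
  TTTTTT
  TTTT.T
  TTT..F
Step 2: 4 trees catch fire, 3 burn out
  TTTF..
  TTTTF.
  TTTTTF
  TTTT.F
  TTT...
Step 3: 3 trees catch fire, 4 burn out
  TTF...
  TTTF..
  TTTTF.
  TTTT..
  TTT...

TTF...
TTTF..
TTTTF.
TTTT..
TTT...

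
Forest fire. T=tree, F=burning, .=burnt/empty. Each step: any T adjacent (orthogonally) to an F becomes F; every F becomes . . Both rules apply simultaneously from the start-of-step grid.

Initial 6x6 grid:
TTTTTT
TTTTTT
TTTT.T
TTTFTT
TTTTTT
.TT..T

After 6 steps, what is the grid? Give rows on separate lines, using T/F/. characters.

Step 1: 4 trees catch fire, 1 burn out
  TTTTTT
  TTTTTT
  TTTF.T
  TTF.FT
  TTTFTT
  .TT..T
Step 2: 6 trees catch fire, 4 burn out
  TTTTTT
  TTTFTT
  TTF..T
  TF...F
  TTF.FT
  .TT..T
Step 3: 9 trees catch fire, 6 burn out
  TTTFTT
  TTF.FT
  TF...F
  F.....
  TF...F
  .TF..T
Step 4: 8 trees catch fire, 9 burn out
  TTF.FT
  TF...F
  F.....
  ......
  F.....
  .F...F
Step 5: 3 trees catch fire, 8 burn out
  TF...F
  F.....
  ......
  ......
  ......
  ......
Step 6: 1 trees catch fire, 3 burn out
  F.....
  ......
  ......
  ......
  ......
  ......

F.....
......
......
......
......
......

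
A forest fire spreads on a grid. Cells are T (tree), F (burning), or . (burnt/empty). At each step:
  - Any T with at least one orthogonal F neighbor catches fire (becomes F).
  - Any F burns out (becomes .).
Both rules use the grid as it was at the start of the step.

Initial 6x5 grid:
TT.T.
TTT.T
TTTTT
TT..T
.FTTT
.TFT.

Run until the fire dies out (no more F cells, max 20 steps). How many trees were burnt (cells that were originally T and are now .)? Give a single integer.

Answer: 19

Derivation:
Step 1: +4 fires, +2 burnt (F count now 4)
Step 2: +3 fires, +4 burnt (F count now 3)
Step 3: +4 fires, +3 burnt (F count now 4)
Step 4: +5 fires, +4 burnt (F count now 5)
Step 5: +2 fires, +5 burnt (F count now 2)
Step 6: +1 fires, +2 burnt (F count now 1)
Step 7: +0 fires, +1 burnt (F count now 0)
Fire out after step 7
Initially T: 20, now '.': 29
Total burnt (originally-T cells now '.'): 19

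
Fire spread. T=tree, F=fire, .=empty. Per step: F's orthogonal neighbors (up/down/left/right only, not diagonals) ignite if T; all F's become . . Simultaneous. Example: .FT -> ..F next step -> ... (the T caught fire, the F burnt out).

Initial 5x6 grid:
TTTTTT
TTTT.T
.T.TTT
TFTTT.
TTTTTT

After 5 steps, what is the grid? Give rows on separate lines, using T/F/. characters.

Step 1: 4 trees catch fire, 1 burn out
  TTTTTT
  TTTT.T
  .F.TTT
  F.FTT.
  TFTTTT
Step 2: 4 trees catch fire, 4 burn out
  TTTTTT
  TFTT.T
  ...TTT
  ...FT.
  F.FTTT
Step 3: 6 trees catch fire, 4 burn out
  TFTTTT
  F.FT.T
  ...FTT
  ....F.
  ...FTT
Step 4: 5 trees catch fire, 6 burn out
  F.FTTT
  ...F.T
  ....FT
  ......
  ....FT
Step 5: 3 trees catch fire, 5 burn out
  ...FTT
  .....T
  .....F
  ......
  .....F

...FTT
.....T
.....F
......
.....F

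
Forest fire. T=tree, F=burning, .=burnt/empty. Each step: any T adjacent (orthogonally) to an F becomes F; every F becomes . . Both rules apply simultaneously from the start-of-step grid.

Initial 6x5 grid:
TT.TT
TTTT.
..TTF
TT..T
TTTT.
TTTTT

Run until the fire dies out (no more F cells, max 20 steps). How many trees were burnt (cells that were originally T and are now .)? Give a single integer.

Answer: 11

Derivation:
Step 1: +2 fires, +1 burnt (F count now 2)
Step 2: +2 fires, +2 burnt (F count now 2)
Step 3: +2 fires, +2 burnt (F count now 2)
Step 4: +2 fires, +2 burnt (F count now 2)
Step 5: +2 fires, +2 burnt (F count now 2)
Step 6: +1 fires, +2 burnt (F count now 1)
Step 7: +0 fires, +1 burnt (F count now 0)
Fire out after step 7
Initially T: 22, now '.': 19
Total burnt (originally-T cells now '.'): 11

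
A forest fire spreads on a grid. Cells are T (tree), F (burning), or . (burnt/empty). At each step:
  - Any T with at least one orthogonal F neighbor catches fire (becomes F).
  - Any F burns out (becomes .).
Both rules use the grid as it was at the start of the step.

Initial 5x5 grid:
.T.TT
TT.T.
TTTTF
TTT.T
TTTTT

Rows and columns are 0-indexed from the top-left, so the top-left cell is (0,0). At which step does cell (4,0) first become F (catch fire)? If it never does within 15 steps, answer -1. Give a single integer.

Step 1: cell (4,0)='T' (+2 fires, +1 burnt)
Step 2: cell (4,0)='T' (+3 fires, +2 burnt)
Step 3: cell (4,0)='T' (+4 fires, +3 burnt)
Step 4: cell (4,0)='T' (+5 fires, +4 burnt)
Step 5: cell (4,0)='T' (+4 fires, +5 burnt)
Step 6: cell (4,0)='F' (+1 fires, +4 burnt)
  -> target ignites at step 6
Step 7: cell (4,0)='.' (+0 fires, +1 burnt)
  fire out at step 7

6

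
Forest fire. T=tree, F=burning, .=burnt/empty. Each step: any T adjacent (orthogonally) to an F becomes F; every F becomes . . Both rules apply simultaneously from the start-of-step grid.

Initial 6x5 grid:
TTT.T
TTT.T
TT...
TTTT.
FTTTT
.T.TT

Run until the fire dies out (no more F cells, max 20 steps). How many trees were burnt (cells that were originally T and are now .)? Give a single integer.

Step 1: +2 fires, +1 burnt (F count now 2)
Step 2: +4 fires, +2 burnt (F count now 4)
Step 3: +4 fires, +4 burnt (F count now 4)
Step 4: +5 fires, +4 burnt (F count now 5)
Step 5: +3 fires, +5 burnt (F count now 3)
Step 6: +1 fires, +3 burnt (F count now 1)
Step 7: +0 fires, +1 burnt (F count now 0)
Fire out after step 7
Initially T: 21, now '.': 28
Total burnt (originally-T cells now '.'): 19

Answer: 19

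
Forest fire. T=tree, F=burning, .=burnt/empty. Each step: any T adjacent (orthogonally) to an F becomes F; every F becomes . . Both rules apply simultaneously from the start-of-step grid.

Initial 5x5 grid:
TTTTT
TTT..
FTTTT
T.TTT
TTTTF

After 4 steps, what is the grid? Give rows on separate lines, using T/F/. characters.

Step 1: 5 trees catch fire, 2 burn out
  TTTTT
  FTT..
  .FTTT
  F.TTF
  TTTF.
Step 2: 7 trees catch fire, 5 burn out
  FTTTT
  .FT..
  ..FTF
  ..TF.
  FTF..
Step 3: 5 trees catch fire, 7 burn out
  .FTTT
  ..F..
  ...F.
  ..F..
  .F...
Step 4: 1 trees catch fire, 5 burn out
  ..FTT
  .....
  .....
  .....
  .....

..FTT
.....
.....
.....
.....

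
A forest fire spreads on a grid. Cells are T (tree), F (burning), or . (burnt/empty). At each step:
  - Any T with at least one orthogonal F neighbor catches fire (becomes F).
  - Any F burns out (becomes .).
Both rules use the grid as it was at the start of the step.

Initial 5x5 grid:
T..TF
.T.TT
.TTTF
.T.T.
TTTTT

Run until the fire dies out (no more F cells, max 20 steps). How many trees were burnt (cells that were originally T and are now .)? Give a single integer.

Answer: 14

Derivation:
Step 1: +3 fires, +2 burnt (F count now 3)
Step 2: +3 fires, +3 burnt (F count now 3)
Step 3: +2 fires, +3 burnt (F count now 2)
Step 4: +4 fires, +2 burnt (F count now 4)
Step 5: +1 fires, +4 burnt (F count now 1)
Step 6: +1 fires, +1 burnt (F count now 1)
Step 7: +0 fires, +1 burnt (F count now 0)
Fire out after step 7
Initially T: 15, now '.': 24
Total burnt (originally-T cells now '.'): 14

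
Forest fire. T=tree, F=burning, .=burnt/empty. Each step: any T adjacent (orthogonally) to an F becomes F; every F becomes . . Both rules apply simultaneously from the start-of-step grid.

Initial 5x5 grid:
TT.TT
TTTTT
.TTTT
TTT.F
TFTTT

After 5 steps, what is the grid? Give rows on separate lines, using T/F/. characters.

Step 1: 5 trees catch fire, 2 burn out
  TT.TT
  TTTTT
  .TTTF
  TFT..
  F.FTF
Step 2: 6 trees catch fire, 5 burn out
  TT.TT
  TTTTF
  .FTF.
  F.F..
  ...F.
Step 3: 4 trees catch fire, 6 burn out
  TT.TF
  TFTF.
  ..F..
  .....
  .....
Step 4: 4 trees catch fire, 4 burn out
  TF.F.
  F.F..
  .....
  .....
  .....
Step 5: 1 trees catch fire, 4 burn out
  F....
  .....
  .....
  .....
  .....

F....
.....
.....
.....
.....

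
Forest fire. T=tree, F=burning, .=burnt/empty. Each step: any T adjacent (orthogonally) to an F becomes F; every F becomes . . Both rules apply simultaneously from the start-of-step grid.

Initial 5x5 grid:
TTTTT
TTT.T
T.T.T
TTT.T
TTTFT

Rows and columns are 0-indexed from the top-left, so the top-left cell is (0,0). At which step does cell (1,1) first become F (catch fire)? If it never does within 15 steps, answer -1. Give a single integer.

Step 1: cell (1,1)='T' (+2 fires, +1 burnt)
Step 2: cell (1,1)='T' (+3 fires, +2 burnt)
Step 3: cell (1,1)='T' (+4 fires, +3 burnt)
Step 4: cell (1,1)='T' (+3 fires, +4 burnt)
Step 5: cell (1,1)='F' (+4 fires, +3 burnt)
  -> target ignites at step 5
Step 6: cell (1,1)='.' (+3 fires, +4 burnt)
Step 7: cell (1,1)='.' (+1 fires, +3 burnt)
Step 8: cell (1,1)='.' (+0 fires, +1 burnt)
  fire out at step 8

5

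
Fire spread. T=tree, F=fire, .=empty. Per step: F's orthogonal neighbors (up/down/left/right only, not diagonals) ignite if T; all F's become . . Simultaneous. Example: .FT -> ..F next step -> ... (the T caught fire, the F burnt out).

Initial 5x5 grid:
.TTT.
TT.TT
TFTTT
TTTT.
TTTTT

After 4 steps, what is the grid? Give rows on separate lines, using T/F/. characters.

Step 1: 4 trees catch fire, 1 burn out
  .TTT.
  TF.TT
  F.FTT
  TFTT.
  TTTTT
Step 2: 6 trees catch fire, 4 burn out
  .FTT.
  F..TT
  ...FT
  F.FT.
  TFTTT
Step 3: 6 trees catch fire, 6 burn out
  ..FT.
  ...FT
  ....F
  ...F.
  F.FTT
Step 4: 3 trees catch fire, 6 burn out
  ...F.
  ....F
  .....
  .....
  ...FT

...F.
....F
.....
.....
...FT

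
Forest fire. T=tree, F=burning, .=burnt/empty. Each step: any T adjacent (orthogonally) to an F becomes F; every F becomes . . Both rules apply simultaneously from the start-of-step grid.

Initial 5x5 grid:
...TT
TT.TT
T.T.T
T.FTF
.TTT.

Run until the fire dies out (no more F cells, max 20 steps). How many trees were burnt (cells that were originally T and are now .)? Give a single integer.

Answer: 10

Derivation:
Step 1: +4 fires, +2 burnt (F count now 4)
Step 2: +3 fires, +4 burnt (F count now 3)
Step 3: +2 fires, +3 burnt (F count now 2)
Step 4: +1 fires, +2 burnt (F count now 1)
Step 5: +0 fires, +1 burnt (F count now 0)
Fire out after step 5
Initially T: 14, now '.': 21
Total burnt (originally-T cells now '.'): 10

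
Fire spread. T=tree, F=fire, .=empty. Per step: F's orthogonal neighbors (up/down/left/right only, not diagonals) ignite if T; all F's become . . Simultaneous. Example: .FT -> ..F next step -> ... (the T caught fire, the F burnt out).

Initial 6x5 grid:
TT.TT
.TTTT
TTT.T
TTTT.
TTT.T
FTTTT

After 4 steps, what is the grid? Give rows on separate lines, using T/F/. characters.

Step 1: 2 trees catch fire, 1 burn out
  TT.TT
  .TTTT
  TTT.T
  TTTT.
  FTT.T
  .FTTT
Step 2: 3 trees catch fire, 2 burn out
  TT.TT
  .TTTT
  TTT.T
  FTTT.
  .FT.T
  ..FTT
Step 3: 4 trees catch fire, 3 burn out
  TT.TT
  .TTTT
  FTT.T
  .FTT.
  ..F.T
  ...FT
Step 4: 3 trees catch fire, 4 burn out
  TT.TT
  .TTTT
  .FT.T
  ..FT.
  ....T
  ....F

TT.TT
.TTTT
.FT.T
..FT.
....T
....F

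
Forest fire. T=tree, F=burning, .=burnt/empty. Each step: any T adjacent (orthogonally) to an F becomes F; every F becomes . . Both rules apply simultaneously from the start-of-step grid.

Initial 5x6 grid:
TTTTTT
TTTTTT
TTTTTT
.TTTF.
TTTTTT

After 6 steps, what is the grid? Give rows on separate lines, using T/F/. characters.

Step 1: 3 trees catch fire, 1 burn out
  TTTTTT
  TTTTTT
  TTTTFT
  .TTF..
  TTTTFT
Step 2: 6 trees catch fire, 3 burn out
  TTTTTT
  TTTTFT
  TTTF.F
  .TF...
  TTTF.F
Step 3: 6 trees catch fire, 6 burn out
  TTTTFT
  TTTF.F
  TTF...
  .F....
  TTF...
Step 4: 5 trees catch fire, 6 burn out
  TTTF.F
  TTF...
  TF....
  ......
  TF....
Step 5: 4 trees catch fire, 5 burn out
  TTF...
  TF....
  F.....
  ......
  F.....
Step 6: 2 trees catch fire, 4 burn out
  TF....
  F.....
  ......
  ......
  ......

TF....
F.....
......
......
......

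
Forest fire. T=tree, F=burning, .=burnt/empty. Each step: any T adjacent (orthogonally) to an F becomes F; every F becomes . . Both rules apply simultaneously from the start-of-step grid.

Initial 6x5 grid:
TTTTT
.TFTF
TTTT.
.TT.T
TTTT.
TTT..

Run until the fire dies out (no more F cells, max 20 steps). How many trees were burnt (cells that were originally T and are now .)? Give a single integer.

Answer: 20

Derivation:
Step 1: +5 fires, +2 burnt (F count now 5)
Step 2: +5 fires, +5 burnt (F count now 5)
Step 3: +4 fires, +5 burnt (F count now 4)
Step 4: +3 fires, +4 burnt (F count now 3)
Step 5: +2 fires, +3 burnt (F count now 2)
Step 6: +1 fires, +2 burnt (F count now 1)
Step 7: +0 fires, +1 burnt (F count now 0)
Fire out after step 7
Initially T: 21, now '.': 29
Total burnt (originally-T cells now '.'): 20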